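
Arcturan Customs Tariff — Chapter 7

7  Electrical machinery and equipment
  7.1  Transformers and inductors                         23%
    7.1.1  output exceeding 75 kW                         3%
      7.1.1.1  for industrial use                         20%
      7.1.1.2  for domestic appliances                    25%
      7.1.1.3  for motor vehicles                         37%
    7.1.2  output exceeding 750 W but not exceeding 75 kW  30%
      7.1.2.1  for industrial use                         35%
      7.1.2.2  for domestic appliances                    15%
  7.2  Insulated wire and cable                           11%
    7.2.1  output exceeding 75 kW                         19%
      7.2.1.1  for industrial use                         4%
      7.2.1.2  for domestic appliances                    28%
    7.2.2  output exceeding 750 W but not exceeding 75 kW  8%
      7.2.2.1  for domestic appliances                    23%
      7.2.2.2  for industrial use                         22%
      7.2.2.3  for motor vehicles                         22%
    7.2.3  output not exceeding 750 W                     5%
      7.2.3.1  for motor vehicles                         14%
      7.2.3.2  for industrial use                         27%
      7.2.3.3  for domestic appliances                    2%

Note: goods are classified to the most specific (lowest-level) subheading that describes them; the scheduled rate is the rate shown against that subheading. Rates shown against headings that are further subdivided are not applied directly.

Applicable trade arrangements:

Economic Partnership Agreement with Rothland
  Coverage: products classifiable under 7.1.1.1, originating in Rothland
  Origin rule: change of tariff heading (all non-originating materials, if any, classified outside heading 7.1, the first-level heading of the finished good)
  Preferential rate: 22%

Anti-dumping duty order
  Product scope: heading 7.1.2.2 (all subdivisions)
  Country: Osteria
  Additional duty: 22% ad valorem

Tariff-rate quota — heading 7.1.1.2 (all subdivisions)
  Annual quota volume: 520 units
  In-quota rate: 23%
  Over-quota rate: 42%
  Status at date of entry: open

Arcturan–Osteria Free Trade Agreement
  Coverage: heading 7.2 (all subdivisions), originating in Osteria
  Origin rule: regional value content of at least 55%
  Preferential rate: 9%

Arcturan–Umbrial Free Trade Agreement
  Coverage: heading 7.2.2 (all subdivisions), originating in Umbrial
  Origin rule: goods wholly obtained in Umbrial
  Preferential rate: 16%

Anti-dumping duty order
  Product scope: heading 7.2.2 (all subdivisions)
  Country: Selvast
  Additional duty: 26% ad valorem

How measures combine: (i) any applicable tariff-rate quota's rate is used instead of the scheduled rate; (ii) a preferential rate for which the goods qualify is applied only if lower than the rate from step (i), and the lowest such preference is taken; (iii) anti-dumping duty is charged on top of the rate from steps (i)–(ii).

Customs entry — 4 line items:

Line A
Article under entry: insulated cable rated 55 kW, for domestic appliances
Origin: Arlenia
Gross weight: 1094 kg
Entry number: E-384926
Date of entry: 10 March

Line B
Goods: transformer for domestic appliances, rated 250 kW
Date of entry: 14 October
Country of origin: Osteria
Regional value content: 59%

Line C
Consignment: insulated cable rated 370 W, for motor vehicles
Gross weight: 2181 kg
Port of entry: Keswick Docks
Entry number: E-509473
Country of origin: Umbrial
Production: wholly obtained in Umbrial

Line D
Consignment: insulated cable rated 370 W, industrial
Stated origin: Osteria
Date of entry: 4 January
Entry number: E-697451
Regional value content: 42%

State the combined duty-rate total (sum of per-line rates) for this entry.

87%

Line A: insulated cable → 7.2; rated 55 kW → 7.2.2; for domestic appliances → 7.2.2.1. Scheduled 23%. No special measure applies. → 23%.
Line B: transformer → 7.1; rated 250 kW → 7.1.1; for domestic appliances → 7.1.1.2. Scheduled 25%. quota on 7.1.1.2 open → in-quota 23%; Osteria agreement on 7.2: 7.1.1.2 not covered. → 23%.
Line C: insulated cable → 7.2; rated 370 W → 7.2.3; for motor vehicles → 7.2.3.1. Scheduled 14%. Umbrial agreement on 7.2.2: 7.2.3.1 not covered. → 14%.
Line D: insulated cable → 7.2; rated 370 W → 7.2.3; industrial → 7.2.3.2. Scheduled 27%. Osteria agreement on 7.2: RVC < 55%. → 27%.
Sum: 23% + 23% + 14% + 27% = 87%.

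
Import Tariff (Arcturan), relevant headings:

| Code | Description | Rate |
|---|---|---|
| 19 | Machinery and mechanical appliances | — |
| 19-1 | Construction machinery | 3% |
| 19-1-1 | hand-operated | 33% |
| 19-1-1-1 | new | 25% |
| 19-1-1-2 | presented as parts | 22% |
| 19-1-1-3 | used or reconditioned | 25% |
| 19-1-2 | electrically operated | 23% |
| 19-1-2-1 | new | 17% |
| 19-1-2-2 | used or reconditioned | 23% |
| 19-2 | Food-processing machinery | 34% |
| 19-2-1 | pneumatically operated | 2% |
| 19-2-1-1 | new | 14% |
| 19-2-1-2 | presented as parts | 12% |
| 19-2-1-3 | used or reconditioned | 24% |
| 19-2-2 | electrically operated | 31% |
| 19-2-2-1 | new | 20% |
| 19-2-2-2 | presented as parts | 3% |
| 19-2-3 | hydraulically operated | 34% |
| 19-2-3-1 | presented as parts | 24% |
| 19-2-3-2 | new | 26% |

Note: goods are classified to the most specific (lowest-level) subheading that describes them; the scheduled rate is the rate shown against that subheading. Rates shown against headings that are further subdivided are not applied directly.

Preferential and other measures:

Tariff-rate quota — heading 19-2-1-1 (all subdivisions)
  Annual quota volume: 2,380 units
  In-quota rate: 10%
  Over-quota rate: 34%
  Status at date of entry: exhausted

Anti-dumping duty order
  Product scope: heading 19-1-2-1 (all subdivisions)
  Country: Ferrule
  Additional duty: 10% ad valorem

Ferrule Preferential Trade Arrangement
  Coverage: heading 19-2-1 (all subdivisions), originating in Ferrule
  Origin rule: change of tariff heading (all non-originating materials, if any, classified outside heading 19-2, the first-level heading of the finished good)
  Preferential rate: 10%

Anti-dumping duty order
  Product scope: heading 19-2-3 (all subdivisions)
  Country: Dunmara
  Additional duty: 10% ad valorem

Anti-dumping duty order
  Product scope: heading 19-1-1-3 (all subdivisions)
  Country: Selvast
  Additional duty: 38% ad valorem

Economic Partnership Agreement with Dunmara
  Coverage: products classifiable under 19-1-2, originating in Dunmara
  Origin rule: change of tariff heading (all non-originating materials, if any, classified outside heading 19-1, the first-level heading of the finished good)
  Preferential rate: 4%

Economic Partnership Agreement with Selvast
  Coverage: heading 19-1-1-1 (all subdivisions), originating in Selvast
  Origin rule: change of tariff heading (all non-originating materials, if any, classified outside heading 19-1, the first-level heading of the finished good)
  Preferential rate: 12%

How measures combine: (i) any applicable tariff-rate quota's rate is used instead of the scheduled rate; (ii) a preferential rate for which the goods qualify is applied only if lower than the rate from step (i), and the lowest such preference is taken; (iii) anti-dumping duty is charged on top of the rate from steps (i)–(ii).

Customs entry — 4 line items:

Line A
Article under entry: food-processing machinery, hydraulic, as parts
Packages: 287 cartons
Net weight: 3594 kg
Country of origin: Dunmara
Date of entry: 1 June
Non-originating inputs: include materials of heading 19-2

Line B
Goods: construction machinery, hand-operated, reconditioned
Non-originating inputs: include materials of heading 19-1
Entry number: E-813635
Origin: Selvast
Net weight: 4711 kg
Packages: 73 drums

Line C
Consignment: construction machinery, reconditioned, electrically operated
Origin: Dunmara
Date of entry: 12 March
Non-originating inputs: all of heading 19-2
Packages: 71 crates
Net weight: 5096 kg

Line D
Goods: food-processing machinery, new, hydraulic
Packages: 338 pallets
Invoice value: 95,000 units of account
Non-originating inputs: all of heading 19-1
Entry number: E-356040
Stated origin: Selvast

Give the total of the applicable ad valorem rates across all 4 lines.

127%

Line A: food-processing → 19-2; hydraulic → 19-2-3; as parts → 19-2-3-1. Scheduled 24%. Dunmara agreement on 19-1-2: 19-2-3-1 not covered; anti-dumping (Dunmara, 19-2-3): +10%; total 24% + 10% = 34%. → 34%.
Line B: construction → 19-1; hand-operated → 19-1-1; reconditioned → 19-1-1-3. Scheduled 25%. Selvast agreement on 19-1-1-1: 19-1-1-3 not covered; anti-dumping (Selvast, 19-1-1-3): +38%; total 25% + 38% = 63%. → 63%.
Line C: construction → 19-1; electrically operated → 19-1-2; reconditioned → 19-1-2-2. Scheduled 23%. Dunmara agreement on 19-1-2: CTH met → 4% available; preferential 4%. → 4%.
Line D: food-processing → 19-2; hydraulic → 19-2-3; new → 19-2-3-2. Scheduled 26%. Selvast agreement on 19-1-1-1: 19-2-3-2 not covered. → 26%.
Sum: 34% + 63% + 4% + 26% = 127%.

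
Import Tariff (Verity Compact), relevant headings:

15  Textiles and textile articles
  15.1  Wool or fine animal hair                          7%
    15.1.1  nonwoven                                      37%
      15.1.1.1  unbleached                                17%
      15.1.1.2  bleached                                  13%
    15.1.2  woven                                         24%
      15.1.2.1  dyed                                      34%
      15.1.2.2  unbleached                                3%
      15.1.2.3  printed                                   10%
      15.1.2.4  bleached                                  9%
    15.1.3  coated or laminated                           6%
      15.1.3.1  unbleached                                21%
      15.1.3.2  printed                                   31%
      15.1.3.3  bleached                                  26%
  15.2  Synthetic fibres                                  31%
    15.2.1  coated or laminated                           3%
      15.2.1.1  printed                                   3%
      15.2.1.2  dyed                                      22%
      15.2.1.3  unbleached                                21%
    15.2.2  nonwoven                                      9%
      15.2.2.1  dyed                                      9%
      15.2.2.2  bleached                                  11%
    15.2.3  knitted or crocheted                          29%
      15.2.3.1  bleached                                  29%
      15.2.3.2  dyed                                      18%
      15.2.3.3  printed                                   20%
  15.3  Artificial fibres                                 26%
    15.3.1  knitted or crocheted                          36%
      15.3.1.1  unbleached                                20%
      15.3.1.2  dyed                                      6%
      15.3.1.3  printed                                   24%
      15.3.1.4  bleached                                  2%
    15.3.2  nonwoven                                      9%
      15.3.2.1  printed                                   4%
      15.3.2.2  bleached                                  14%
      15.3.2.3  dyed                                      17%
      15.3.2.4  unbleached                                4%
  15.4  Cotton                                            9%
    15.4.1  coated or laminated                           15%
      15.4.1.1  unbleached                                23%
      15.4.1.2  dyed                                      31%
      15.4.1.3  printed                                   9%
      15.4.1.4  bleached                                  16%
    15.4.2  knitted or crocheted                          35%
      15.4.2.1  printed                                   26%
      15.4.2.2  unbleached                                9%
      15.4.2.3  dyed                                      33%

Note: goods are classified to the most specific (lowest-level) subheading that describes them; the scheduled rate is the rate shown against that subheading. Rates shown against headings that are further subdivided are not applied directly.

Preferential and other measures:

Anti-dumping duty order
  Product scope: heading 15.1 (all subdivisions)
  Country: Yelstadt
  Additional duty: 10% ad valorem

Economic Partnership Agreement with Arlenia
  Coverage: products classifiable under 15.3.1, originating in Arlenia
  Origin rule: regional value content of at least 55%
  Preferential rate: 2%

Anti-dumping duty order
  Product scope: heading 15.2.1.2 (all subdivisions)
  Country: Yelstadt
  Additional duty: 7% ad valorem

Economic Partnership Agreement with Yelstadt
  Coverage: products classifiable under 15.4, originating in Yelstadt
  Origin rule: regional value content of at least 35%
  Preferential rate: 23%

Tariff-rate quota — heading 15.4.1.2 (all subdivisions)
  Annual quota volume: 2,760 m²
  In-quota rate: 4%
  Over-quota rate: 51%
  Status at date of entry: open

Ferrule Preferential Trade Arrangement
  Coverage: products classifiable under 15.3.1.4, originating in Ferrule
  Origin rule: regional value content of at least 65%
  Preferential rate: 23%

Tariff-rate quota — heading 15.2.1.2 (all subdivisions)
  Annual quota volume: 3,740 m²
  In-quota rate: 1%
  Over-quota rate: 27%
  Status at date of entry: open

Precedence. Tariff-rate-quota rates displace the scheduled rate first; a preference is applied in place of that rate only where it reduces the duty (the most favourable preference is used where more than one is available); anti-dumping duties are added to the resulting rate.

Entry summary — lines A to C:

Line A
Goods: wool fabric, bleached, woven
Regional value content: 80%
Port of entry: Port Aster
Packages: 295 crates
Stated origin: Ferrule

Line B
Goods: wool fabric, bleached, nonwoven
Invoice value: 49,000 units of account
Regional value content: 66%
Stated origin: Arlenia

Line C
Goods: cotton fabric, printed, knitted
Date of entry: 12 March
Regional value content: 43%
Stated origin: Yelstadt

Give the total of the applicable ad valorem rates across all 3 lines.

Line A: wool → 15.1; woven → 15.1.2; bleached → 15.1.2.4. Scheduled 9%. Ferrule agreement on 15.3.1.4: 15.1.2.4 not covered. → 9%.
Line B: wool → 15.1; nonwoven → 15.1.1; bleached → 15.1.1.2. Scheduled 13%. Arlenia agreement on 15.3.1: 15.1.1.2 not covered. → 13%.
Line C: cotton → 15.4; knitted → 15.4.2; printed → 15.4.2.1. Scheduled 26%. Yelstadt agreement on 15.4: RVC ≥ 35% → 23% available; preferential 23%. → 23%.
Sum: 9% + 13% + 23% = 45%.

45%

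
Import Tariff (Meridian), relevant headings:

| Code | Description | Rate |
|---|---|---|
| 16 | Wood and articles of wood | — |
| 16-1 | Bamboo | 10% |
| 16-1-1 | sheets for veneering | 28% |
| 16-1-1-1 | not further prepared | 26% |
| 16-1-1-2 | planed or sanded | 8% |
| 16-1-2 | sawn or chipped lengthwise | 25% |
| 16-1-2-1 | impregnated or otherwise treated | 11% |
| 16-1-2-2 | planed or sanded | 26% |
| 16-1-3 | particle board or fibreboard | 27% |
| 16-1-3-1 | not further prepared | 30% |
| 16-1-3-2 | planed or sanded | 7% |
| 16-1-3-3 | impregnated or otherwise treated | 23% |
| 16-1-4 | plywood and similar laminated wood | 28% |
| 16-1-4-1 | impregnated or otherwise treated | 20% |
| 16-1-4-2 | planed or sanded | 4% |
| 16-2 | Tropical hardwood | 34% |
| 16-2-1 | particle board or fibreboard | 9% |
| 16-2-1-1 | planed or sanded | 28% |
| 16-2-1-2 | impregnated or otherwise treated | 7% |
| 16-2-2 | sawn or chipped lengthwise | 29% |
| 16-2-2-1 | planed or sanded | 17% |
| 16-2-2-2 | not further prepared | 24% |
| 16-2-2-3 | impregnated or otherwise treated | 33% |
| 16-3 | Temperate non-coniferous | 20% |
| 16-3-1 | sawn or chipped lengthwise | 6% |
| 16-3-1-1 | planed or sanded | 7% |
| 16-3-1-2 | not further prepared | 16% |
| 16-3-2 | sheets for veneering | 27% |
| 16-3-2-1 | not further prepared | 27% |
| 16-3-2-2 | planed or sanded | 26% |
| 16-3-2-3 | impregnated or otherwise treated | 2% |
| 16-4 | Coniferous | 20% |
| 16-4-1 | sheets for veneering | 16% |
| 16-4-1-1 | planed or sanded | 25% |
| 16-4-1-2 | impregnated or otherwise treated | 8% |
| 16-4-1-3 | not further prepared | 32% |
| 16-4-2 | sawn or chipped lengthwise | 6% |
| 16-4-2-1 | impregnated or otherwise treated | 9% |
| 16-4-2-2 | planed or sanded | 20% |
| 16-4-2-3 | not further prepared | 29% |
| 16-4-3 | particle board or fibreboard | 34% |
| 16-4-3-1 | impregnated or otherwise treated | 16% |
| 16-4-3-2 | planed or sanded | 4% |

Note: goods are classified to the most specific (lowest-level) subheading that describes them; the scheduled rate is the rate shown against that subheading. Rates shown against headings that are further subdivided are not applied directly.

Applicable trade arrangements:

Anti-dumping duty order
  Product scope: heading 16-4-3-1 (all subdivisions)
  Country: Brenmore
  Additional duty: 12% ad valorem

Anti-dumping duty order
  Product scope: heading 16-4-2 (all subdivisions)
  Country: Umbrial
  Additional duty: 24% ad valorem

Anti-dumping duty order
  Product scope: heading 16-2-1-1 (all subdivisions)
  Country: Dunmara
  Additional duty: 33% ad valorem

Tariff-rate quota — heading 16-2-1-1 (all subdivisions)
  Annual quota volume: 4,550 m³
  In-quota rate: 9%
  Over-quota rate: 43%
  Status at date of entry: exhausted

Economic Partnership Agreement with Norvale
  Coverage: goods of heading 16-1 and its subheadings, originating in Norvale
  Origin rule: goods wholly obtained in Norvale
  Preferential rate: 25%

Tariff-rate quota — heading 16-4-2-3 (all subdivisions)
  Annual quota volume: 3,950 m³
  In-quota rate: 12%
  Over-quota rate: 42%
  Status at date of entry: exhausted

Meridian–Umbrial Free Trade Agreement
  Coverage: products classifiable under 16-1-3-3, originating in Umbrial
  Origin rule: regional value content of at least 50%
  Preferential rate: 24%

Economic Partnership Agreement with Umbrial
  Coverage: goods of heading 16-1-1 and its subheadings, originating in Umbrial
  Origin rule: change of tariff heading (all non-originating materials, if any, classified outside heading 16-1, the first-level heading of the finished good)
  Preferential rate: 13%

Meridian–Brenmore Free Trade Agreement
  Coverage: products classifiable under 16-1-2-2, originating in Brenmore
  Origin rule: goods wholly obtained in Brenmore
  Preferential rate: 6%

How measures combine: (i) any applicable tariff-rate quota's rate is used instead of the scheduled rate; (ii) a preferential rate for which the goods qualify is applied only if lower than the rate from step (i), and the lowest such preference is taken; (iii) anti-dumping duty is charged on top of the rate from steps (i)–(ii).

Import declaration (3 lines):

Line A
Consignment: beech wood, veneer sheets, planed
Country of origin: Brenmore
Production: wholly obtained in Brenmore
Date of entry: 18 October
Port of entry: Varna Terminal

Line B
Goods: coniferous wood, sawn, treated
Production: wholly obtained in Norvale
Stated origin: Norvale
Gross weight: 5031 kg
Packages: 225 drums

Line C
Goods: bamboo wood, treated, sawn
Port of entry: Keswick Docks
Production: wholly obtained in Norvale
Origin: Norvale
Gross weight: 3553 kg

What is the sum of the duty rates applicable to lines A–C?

Line A: beech → 16-3; veneer sheets → 16-3-2; planed → 16-3-2-2. Scheduled 26%. Brenmore agreement on 16-1-2-2: 16-3-2-2 not covered. → 26%.
Line B: coniferous → 16-4; sawn → 16-4-2; treated → 16-4-2-1. Scheduled 9%. Norvale agreement on 16-1: 16-4-2-1 not covered. → 9%.
Line C: bamboo → 16-1; sawn → 16-1-2; treated → 16-1-2-1. Scheduled 11%. Norvale agreement on 16-1: wholly obtained → 25% available; preference 25% not lower than 11% → no reduction. → 11%.
Sum: 26% + 9% + 11% = 46%.

46%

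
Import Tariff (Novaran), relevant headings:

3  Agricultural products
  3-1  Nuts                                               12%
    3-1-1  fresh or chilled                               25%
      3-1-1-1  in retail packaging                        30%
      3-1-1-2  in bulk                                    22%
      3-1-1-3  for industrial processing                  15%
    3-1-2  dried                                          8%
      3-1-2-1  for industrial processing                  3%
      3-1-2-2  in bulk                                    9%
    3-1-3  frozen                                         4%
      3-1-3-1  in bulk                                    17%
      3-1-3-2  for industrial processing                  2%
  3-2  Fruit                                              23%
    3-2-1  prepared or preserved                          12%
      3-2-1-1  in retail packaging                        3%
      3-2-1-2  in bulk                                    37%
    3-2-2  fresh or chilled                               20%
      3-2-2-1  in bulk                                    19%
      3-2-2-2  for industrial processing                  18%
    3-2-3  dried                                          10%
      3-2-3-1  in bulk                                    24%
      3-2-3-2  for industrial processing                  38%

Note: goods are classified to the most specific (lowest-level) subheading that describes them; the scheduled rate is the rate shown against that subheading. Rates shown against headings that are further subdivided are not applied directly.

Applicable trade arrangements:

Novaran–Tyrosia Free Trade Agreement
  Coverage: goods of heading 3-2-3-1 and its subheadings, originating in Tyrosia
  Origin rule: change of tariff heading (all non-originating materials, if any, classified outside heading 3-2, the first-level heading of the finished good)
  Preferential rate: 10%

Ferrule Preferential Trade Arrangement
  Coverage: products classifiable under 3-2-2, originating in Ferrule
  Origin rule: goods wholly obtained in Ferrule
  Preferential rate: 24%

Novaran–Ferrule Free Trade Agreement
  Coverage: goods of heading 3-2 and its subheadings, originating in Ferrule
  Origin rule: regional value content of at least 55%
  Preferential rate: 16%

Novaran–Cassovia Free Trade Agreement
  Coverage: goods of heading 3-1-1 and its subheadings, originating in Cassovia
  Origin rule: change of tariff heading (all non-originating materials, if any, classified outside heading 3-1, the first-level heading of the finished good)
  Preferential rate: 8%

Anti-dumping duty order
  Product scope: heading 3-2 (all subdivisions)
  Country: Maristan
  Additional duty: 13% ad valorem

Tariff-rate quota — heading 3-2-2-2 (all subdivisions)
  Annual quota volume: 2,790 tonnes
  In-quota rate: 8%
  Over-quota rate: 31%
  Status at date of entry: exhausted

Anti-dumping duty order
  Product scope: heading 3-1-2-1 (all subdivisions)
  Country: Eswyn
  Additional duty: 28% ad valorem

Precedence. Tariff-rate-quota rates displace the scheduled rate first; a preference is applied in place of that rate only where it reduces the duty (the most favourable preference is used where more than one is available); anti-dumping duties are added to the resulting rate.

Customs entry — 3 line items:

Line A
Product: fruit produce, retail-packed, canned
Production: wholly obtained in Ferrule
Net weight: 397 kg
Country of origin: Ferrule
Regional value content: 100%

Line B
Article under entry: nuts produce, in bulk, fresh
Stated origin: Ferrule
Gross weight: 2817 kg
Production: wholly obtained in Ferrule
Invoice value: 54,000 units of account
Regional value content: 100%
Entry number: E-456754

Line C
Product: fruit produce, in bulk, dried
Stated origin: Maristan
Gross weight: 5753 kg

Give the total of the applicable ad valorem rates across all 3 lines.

Line A: fruit → 3-2; canned → 3-2-1; retail-packed → 3-2-1-1. Scheduled 3%. Ferrule agreement on 3-2-2: 3-2-1-1 not covered; Ferrule agreement on 3-2: RVC ≥ 55% → 16% available; preference 16% not lower than 3% → no reduction. → 3%.
Line B: nuts → 3-1; fresh → 3-1-1; in bulk → 3-1-1-2. Scheduled 22%. Ferrule agreement on 3-2-2: 3-1-1-2 not covered; Ferrule agreement on 3-2: 3-1-1-2 not covered. → 22%.
Line C: fruit → 3-2; dried → 3-2-3; in bulk → 3-2-3-1. Scheduled 24%. anti-dumping (Maristan, 3-2): +13%; total 24% + 13% = 37%. → 37%.
Sum: 3% + 22% + 37% = 62%.

62%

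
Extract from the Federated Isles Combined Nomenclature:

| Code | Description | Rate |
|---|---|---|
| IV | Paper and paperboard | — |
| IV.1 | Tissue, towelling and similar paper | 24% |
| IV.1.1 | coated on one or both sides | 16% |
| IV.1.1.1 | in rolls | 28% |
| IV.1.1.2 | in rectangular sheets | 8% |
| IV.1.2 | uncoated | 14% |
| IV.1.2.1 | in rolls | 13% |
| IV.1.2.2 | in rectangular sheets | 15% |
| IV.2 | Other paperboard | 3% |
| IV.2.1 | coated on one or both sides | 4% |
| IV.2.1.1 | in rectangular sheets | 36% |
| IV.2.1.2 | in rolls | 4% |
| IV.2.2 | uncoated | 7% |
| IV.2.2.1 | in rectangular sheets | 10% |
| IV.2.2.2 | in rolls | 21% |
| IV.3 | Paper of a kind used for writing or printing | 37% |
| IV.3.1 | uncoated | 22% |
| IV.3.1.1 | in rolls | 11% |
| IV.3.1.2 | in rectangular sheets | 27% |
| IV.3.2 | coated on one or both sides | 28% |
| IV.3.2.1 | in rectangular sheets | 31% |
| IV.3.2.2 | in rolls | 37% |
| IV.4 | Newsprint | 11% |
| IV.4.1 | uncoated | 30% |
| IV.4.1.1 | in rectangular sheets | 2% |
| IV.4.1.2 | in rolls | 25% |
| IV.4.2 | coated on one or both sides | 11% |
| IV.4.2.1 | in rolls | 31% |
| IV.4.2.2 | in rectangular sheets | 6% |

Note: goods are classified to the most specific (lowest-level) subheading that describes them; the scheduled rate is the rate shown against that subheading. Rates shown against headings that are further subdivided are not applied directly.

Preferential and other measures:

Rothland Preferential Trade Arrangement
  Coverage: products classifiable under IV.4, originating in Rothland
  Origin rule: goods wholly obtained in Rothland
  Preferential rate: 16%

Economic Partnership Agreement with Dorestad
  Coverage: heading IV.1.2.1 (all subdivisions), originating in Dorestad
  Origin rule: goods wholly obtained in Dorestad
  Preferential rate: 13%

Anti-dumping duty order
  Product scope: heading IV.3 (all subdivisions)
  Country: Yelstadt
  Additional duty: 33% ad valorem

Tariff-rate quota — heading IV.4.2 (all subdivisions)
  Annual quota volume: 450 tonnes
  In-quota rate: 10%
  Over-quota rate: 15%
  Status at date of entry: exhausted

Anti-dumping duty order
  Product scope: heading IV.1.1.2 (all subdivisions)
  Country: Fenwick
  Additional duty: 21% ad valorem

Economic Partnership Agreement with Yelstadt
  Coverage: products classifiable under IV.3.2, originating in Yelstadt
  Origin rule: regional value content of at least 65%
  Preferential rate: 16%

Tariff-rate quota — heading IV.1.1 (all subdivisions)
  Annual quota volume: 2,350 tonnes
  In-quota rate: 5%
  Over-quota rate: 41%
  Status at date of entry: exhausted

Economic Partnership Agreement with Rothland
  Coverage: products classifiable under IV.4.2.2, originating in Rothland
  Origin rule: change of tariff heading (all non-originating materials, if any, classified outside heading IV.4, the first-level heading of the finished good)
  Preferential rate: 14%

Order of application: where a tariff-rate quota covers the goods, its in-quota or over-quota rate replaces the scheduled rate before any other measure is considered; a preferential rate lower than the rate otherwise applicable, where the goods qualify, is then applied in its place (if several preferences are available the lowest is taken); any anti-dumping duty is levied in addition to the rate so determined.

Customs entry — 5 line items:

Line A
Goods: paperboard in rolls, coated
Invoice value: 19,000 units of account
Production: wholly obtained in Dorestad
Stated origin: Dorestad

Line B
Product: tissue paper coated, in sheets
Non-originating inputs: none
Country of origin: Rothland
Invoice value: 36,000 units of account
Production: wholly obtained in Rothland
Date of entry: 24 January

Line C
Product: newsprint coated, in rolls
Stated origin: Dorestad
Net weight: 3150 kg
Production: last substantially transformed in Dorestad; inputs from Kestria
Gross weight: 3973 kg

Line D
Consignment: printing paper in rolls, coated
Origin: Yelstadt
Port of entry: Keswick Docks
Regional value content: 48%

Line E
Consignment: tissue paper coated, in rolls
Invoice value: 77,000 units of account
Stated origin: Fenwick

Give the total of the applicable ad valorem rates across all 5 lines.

Line A: paperboard → IV.2; coated → IV.2.1; in rolls → IV.2.1.2. Scheduled 4%. Dorestad agreement on IV.1.2.1: IV.2.1.2 not covered. → 4%.
Line B: tissue paper → IV.1; coated → IV.1.1; in sheets → IV.1.1.2. Scheduled 8%. quota on IV.1.1 exhausted → over-quota 41%; Rothland agreement on IV.4: IV.1.1.2 not covered; Rothland agreement on IV.4.2.2: IV.1.1.2 not covered. → 41%.
Line C: newsprint → IV.4; coated → IV.4.2; in rolls → IV.4.2.1. Scheduled 31%. quota on IV.4.2 exhausted → over-quota 15%; Dorestad agreement on IV.1.2.1: IV.4.2.1 not covered. → 15%.
Line D: printing paper → IV.3; coated → IV.3.2; in rolls → IV.3.2.2. Scheduled 37%. Yelstadt agreement on IV.3.2: RVC < 65%; anti-dumping (Yelstadt, IV.3): +33%; total 37% + 33% = 70%. → 70%.
Line E: tissue paper → IV.1; coated → IV.1.1; in rolls → IV.1.1.1. Scheduled 28%. quota on IV.1.1 exhausted → over-quota 41%. → 41%.
Sum: 4% + 41% + 15% + 70% + 41% = 171%.

171%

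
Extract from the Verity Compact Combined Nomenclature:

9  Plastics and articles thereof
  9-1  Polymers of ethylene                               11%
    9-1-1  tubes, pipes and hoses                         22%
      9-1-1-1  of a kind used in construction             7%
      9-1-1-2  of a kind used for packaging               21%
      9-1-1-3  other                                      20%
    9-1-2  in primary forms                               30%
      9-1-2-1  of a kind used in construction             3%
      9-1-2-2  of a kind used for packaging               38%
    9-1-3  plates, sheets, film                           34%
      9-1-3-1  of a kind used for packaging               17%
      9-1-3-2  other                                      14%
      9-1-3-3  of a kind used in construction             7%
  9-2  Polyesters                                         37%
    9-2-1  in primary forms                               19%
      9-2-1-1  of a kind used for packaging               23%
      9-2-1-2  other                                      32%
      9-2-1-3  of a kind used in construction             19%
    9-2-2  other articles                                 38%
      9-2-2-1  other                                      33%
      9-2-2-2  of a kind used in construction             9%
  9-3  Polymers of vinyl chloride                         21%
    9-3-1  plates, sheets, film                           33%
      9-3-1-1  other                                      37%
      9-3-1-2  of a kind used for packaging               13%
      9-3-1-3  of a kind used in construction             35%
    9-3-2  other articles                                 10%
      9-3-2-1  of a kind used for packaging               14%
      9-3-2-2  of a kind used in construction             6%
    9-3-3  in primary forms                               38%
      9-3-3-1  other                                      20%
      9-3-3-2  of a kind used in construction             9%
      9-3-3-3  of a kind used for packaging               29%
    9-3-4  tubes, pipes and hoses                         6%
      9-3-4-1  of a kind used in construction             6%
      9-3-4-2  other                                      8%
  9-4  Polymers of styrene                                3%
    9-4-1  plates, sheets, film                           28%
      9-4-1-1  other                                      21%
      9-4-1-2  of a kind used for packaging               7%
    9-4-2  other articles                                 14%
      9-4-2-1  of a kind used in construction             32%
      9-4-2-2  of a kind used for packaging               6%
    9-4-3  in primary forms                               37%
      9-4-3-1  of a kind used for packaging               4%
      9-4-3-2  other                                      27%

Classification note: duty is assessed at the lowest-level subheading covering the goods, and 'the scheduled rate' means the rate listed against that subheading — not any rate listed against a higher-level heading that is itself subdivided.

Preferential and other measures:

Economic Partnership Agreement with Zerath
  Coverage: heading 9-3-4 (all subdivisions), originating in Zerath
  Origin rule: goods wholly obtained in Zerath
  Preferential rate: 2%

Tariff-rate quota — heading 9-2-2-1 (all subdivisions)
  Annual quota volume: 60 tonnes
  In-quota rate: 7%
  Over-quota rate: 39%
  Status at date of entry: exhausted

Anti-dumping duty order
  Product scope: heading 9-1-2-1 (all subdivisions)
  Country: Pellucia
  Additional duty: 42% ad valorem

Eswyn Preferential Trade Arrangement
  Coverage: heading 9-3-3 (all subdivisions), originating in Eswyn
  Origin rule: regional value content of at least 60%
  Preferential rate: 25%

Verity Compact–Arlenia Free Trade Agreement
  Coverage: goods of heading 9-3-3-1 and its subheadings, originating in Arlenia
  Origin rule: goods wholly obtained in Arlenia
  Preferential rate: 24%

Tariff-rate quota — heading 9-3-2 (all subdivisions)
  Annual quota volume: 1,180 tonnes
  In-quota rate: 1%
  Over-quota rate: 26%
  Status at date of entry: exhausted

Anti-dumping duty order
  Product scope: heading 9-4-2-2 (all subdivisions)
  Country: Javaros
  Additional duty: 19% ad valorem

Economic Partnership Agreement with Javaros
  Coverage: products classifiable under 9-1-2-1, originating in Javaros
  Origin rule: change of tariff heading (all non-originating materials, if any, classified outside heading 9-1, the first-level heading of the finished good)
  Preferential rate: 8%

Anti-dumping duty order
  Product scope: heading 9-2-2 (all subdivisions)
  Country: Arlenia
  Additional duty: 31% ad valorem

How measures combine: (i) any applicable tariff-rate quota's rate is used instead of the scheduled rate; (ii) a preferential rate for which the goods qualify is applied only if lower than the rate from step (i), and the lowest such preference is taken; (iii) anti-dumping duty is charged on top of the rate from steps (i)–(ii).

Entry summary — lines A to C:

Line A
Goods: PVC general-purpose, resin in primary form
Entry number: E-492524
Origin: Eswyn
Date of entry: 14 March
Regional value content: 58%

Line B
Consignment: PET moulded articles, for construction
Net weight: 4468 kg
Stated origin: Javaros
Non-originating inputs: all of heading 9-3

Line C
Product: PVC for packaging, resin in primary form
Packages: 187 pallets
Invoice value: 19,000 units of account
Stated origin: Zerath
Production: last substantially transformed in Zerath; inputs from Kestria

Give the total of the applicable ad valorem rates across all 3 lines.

58%

Line A: PVC → 9-3; resin in primary form → 9-3-3; general-purpose → 9-3-3-1. Scheduled 20%. Eswyn agreement on 9-3-3: RVC < 60%. → 20%.
Line B: PET → 9-2; moulded articles → 9-2-2; for construction → 9-2-2-2. Scheduled 9%. Javaros agreement on 9-1-2-1: 9-2-2-2 not covered. → 9%.
Line C: PVC → 9-3; resin in primary form → 9-3-3; for packaging → 9-3-3-3. Scheduled 29%. Zerath agreement on 9-3-4: 9-3-3-3 not covered. → 29%.
Sum: 20% + 9% + 29% = 58%.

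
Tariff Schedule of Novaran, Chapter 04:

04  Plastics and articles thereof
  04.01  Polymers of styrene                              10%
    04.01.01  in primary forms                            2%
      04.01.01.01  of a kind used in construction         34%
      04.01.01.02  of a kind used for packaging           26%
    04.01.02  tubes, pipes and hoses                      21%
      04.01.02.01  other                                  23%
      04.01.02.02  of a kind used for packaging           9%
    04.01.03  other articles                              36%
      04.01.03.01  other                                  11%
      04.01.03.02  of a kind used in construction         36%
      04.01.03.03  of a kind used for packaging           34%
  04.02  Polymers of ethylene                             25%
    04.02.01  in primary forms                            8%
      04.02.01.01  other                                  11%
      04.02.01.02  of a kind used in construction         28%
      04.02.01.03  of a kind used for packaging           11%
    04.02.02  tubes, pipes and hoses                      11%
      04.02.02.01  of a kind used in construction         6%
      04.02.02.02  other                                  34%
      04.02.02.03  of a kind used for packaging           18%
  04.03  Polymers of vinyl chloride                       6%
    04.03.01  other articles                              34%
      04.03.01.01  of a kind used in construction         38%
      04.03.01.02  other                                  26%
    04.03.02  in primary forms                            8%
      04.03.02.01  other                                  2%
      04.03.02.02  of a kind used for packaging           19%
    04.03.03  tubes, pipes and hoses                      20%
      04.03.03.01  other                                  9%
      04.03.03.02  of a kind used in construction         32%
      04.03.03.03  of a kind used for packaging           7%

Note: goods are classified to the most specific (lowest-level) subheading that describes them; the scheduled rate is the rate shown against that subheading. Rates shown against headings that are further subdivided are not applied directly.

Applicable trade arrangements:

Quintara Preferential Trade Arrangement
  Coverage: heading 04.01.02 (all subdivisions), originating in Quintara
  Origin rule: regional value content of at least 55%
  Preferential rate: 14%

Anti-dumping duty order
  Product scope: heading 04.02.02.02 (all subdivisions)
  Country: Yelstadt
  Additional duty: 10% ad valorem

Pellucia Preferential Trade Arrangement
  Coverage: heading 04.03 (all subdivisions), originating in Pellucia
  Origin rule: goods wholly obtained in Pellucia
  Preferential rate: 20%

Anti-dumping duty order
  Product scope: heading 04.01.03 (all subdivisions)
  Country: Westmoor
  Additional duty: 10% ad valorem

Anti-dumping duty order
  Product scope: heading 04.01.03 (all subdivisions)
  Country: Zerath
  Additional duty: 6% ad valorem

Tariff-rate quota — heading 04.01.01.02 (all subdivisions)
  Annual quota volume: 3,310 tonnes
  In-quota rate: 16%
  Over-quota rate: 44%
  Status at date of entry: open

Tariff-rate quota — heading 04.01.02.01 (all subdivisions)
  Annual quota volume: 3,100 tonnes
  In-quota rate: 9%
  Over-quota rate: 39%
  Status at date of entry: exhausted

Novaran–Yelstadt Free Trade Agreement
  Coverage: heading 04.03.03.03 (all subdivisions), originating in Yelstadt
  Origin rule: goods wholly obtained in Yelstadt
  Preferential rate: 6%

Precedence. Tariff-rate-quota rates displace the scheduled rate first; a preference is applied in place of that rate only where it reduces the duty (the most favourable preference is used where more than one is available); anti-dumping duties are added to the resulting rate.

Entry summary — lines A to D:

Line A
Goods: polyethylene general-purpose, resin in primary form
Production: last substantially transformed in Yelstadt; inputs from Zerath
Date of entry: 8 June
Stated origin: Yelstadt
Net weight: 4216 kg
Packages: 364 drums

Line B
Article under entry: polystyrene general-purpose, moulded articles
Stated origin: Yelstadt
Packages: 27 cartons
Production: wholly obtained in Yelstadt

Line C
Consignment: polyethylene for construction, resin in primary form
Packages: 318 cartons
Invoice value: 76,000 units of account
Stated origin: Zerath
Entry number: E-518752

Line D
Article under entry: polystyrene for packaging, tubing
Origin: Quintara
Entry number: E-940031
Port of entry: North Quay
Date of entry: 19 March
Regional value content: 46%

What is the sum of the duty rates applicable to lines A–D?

Line A: polyethylene → 04.02; resin in primary form → 04.02.01; general-purpose → 04.02.01.01. Scheduled 11%. Yelstadt agreement on 04.03.03.03: 04.02.01.01 not covered. → 11%.
Line B: polystyrene → 04.01; moulded articles → 04.01.03; general-purpose → 04.01.03.01. Scheduled 11%. Yelstadt agreement on 04.03.03.03: 04.01.03.01 not covered. → 11%.
Line C: polyethylene → 04.02; resin in primary form → 04.02.01; for construction → 04.02.01.02. Scheduled 28%. No special measure applies. → 28%.
Line D: polystyrene → 04.01; tubing → 04.01.02; for packaging → 04.01.02.02. Scheduled 9%. Quintara agreement on 04.01.02: RVC < 55%. → 9%.
Sum: 11% + 11% + 28% + 9% = 59%.

59%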